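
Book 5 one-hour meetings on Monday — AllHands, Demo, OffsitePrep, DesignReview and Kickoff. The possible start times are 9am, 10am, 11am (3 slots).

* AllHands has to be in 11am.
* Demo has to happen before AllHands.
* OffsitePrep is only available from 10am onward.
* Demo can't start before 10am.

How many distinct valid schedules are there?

Splitting on OffsitePrep: it can be 10am (9), 11am (9). Listing each branch's schedules as (AllHands, Demo, DesignReview, Kickoff):
OffsitePrep=10am: (11am,10am,9am,9am) (11am,10am,9am,10am) (11am,10am,9am,11am) (11am,10am,10am,9am) (11am,10am,10am,10am) (11am,10am,10am,11am) (11am,10am,11am,9am) (11am,10am,11am,10am) (11am,10am,11am,11am) — 9.
OffsitePrep=11am: (11am,10am,9am,9am) (11am,10am,9am,10am) (11am,10am,9am,11am) (11am,10am,10am,9am) (11am,10am,10am,10am) (11am,10am,10am,11am) (11am,10am,11am,9am) (11am,10am,11am,10am) (11am,10am,11am,11am) — 9.
Summing: 9 + 9 = 18.

18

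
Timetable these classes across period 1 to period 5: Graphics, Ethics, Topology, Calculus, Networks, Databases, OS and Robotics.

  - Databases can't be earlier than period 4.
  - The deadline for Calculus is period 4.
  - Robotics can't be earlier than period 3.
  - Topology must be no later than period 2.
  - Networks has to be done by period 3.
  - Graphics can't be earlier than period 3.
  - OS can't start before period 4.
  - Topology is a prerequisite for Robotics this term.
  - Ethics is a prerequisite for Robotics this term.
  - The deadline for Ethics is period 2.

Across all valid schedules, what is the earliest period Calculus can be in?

Calculus's own window allows nothing later than period 4.
Calculus at period 1 is achievable: Graphics -> period 3, Robotics -> period 3, Topology -> period 1, Calculus -> period 1, Databases -> period 4, Networks -> period 1, Ethics -> period 1, OS -> period 4.

period 1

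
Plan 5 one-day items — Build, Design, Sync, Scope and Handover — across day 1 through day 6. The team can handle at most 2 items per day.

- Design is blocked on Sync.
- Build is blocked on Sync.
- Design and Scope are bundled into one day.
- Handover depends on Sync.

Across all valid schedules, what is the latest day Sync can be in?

day 4

Downstream work caps Sync at day 5.
Sync at day 4 is achievable: Scope in day 6, Handover in day 5, Design in day 6, Build in day 5, Sync in day 4.
Nothing later works — the capacity limit rule out every day after day 4.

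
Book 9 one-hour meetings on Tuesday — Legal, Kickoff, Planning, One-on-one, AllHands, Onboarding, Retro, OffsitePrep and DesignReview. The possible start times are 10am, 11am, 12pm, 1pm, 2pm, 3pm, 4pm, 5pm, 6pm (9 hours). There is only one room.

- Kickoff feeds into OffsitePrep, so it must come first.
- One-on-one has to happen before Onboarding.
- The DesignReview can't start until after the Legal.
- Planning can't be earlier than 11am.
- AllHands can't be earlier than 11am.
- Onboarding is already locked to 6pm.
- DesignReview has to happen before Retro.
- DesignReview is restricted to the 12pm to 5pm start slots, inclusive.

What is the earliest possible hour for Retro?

1pm

Precedence pushes Retro to at least 1pm.
Retro at 1pm is achievable: DesignReview -> 12pm; AllHands -> 2pm; Planning -> 11am; Legal -> 10am; Onboarding -> 6pm; OffsitePrep -> 5pm; One-on-one -> 4pm; Retro -> 1pm; Kickoff -> 3pm.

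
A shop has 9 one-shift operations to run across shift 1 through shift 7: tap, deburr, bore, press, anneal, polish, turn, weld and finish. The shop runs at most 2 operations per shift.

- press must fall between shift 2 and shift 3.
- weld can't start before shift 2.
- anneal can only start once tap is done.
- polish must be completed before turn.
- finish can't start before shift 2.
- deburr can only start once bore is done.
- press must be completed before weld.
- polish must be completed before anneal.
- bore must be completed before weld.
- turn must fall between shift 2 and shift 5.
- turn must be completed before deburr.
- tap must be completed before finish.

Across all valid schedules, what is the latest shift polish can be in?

shift 4

Downstream work caps polish at shift 4.
polish at shift 4 is achievable: finish in shift 2; bore in shift 1; polish in shift 4; turn in shift 5; anneal in shift 5; tap in shift 1; weld in shift 3; deburr in shift 6; press in shift 2.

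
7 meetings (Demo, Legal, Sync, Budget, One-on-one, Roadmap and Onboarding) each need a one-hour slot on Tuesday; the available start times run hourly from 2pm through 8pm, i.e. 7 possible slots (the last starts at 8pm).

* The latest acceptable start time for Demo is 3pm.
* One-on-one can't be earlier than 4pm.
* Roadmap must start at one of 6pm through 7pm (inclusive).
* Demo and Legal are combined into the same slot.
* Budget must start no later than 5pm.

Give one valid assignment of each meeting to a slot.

Sync in 2pm, Legal in 2pm, Demo in 2pm, Onboarding in 2pm, Budget in 2pm, One-on-one in 4pm, Roadmap in 6pm

Checking: Demo = Legal = 2pm; Budget=2pm in [2pm,5pm]; One-on-one=4pm in [4pm,8pm]; Demo=2pm in [2pm,3pm]; Roadmap=6pm in [6pm,7pm].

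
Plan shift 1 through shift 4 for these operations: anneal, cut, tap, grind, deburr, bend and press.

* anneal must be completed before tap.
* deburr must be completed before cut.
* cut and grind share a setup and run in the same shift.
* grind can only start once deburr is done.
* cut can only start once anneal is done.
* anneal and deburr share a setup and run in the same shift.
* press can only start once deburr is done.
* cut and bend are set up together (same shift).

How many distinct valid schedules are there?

Splitting on anneal: it can be shift 1 (27), shift 2 (8), shift 3 (1). Listing each branch's schedules as (cut, tap, grind, deburr, bend, press) by shift number:
anneal=shift 1: (2,2,2,1,2,2) (2,2,2,1,2,3) (2,2,2,1,2,4) (2,3,2,1,2,2) (2,3,2,1,2,3) (2,3,2,1,2,4) (2,4,2,1,2,2) (2,4,2,1,2,3) (2,4,2,1,2,4) (3,2,3,1,3,2) (3,2,3,1,3,3) (3,2,3,1,3,4) (3,3,3,1,3,2) (3,3,3,1,3,3) (3,3,3,1,3,4) (3,4,3,1,3,2) (3,4,3,1,3,3) (3,4,3,1,3,4) (4,2,4,1,4,2) (4,2,4,1,4,3) (4,2,4,1,4,4) (4,3,4,1,4,2) (4,3,4,1,4,3) (4,3,4,1,4,4) (4,4,4,1,4,2) (4,4,4,1,4,3) (4,4,4,1,4,4) — 27.
anneal=shift 2: (3,3,3,2,3,3) (3,3,3,2,3,4) (3,4,3,2,3,3) (3,4,3,2,3,4) (4,3,4,2,4,3) (4,3,4,2,4,4) (4,4,4,2,4,3) (4,4,4,2,4,4) — 8.
anneal=shift 3: (4,4,4,3,4,4) — 1.
Summing: 27 + 8 + 1 = 36.

36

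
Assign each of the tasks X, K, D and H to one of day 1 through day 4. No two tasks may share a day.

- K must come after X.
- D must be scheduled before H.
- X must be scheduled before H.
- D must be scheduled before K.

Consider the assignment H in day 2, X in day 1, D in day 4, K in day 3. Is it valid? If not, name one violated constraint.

Invalid. D must be scheduled before H.

D must be scheduled before H — violated.
D must be scheduled before K — violated.
No two tasks may share a day — holds.
K must come after X — holds.
X must be scheduled before H — holds.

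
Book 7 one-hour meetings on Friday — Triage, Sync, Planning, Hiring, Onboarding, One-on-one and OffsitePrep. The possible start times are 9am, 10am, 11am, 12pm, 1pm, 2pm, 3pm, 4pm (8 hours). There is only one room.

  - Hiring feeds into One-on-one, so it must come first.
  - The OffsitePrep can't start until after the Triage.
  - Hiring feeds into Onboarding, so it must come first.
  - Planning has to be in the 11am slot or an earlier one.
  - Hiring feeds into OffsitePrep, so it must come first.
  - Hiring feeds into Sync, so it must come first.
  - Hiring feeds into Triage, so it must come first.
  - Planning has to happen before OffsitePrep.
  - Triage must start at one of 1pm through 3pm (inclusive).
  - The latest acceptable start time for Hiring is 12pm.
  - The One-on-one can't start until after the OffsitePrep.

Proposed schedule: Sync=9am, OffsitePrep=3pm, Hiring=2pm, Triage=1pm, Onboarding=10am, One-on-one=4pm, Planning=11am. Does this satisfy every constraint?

No. Hiring feeds into Sync, so it must come first is not satisfied.

Hiring feeds into OffsitePrep, so it must come first — holds.
The latest acceptable start time for Hiring is 12pm — violated.
Planning has to be in the 11am slot or an earlier one — holds.
Hiring feeds into One-on-one, so it must come first — holds.
Hiring feeds into Sync, so it must come first — violated.
Triage must start at one of 1pm through 3pm (inclusive) — holds.
Hiring feeds into Onboarding, so it must come first — violated.
The OffsitePrep can't start until after the Triage — holds.
There is only one room — holds.
Planning has to happen before OffsitePrep — holds.
The One-on-one can't start until after the OffsitePrep — holds.
Hiring feeds into Triage, so it must come first — violated.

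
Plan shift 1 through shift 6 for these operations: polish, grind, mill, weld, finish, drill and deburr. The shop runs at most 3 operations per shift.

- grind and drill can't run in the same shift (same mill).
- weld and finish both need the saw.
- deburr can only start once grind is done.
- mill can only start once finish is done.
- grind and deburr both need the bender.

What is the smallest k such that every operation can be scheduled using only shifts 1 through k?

The precedence chain requires at least 2 distinct shifts.
With at most 3 per shift and 7 operations, at least 3 shifts are needed.
3 works (last occupied shift: shift 3): for example polish -> shift 1; weld -> shift 2; mill -> shift 2; drill -> shift 3; grind -> shift 1; deburr -> shift 2; finish -> shift 1.

3 shifts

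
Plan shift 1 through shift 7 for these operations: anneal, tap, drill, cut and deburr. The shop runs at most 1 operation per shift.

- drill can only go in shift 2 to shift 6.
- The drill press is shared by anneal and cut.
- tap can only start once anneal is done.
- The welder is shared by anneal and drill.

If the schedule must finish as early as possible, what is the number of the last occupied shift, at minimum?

5

The precedence chain requires at least 2 distinct shifts.
With at most 1 per shift and 5 operations, at least 5 shifts are needed.
5 works (last occupied shift: shift 5): for example cut in shift 4, deburr in shift 5, anneal in shift 1, tap in shift 3, drill in shift 2.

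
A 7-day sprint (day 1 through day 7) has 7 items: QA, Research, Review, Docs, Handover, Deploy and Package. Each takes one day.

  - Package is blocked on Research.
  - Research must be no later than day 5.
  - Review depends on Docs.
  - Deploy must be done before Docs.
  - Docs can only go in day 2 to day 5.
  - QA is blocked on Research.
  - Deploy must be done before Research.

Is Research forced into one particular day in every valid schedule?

No

Research can be day 2 (e.g. Research in day 2, QA in day 3, Handover in day 1, Docs in day 2, Deploy in day 1, Review in day 3, Package in day 3) or day 3 (e.g. QA -> day 4, Review -> day 3, Package -> day 4, Handover -> day 1, Research -> day 3, Docs -> day 2, Deploy -> day 1).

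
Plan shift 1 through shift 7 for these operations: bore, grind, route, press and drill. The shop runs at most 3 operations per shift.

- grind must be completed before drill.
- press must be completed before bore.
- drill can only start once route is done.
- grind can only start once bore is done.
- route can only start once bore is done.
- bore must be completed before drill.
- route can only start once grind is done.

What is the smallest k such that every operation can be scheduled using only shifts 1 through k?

5

The precedence chain requires at least 5 distinct shifts.
With at most 3 per shift and 5 operations, at least 2 shifts are needed.
5 works (last occupied shift: shift 5): for example press in shift 1; grind in shift 3; route in shift 4; drill in shift 5; bore in shift 2.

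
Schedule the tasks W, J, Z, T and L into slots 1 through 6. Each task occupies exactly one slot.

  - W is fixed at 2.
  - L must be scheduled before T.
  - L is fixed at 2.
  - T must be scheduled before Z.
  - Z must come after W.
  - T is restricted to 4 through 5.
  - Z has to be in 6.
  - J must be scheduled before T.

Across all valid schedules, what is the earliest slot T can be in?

4

T is available from 4; T's own window allows nothing later than 5.
T at 4 is achievable: T=4; L=2; W=2; J=1; Z=6.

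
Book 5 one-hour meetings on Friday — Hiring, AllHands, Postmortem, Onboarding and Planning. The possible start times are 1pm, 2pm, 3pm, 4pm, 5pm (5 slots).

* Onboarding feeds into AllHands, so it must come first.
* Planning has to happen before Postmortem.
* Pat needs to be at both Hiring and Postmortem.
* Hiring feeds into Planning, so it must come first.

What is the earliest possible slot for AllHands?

2pm

Precedence pushes AllHands to at least 2pm.
AllHands at 2pm is achievable: Planning -> 2pm, Postmortem -> 3pm, Onboarding -> 1pm, Hiring -> 1pm, AllHands -> 2pm.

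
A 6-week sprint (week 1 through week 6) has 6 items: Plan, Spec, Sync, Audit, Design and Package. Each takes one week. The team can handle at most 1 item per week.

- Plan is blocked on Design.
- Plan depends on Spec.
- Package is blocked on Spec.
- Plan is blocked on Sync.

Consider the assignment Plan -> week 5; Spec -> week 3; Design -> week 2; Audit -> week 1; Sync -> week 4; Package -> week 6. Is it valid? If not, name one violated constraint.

Yes, all constraints hold

Plan depends on Spec — holds.
Plan is blocked on Sync — holds.
The team can handle at most 1 item per week — holds.
Package is blocked on Spec — holds.
Plan is blocked on Design — holds.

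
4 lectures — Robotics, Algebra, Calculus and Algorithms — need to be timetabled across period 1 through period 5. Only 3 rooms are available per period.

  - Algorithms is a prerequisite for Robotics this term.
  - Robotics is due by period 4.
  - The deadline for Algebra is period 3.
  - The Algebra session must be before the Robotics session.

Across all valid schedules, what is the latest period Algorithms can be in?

Downstream work caps Algorithms at period 3.
Algorithms at period 3 is achievable: Algebra -> period 1, Calculus -> period 1, Robotics -> period 4, Algorithms -> period 3.

period 3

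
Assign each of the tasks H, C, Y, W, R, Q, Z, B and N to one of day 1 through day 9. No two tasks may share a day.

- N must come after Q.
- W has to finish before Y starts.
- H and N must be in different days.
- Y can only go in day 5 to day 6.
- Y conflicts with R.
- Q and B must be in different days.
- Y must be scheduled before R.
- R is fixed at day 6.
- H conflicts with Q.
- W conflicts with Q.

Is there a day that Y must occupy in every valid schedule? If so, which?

Y's window is day 5–day 6.
R is fixed at day 6, and Y can't share a day with R.
So Y must be day 5.

day 5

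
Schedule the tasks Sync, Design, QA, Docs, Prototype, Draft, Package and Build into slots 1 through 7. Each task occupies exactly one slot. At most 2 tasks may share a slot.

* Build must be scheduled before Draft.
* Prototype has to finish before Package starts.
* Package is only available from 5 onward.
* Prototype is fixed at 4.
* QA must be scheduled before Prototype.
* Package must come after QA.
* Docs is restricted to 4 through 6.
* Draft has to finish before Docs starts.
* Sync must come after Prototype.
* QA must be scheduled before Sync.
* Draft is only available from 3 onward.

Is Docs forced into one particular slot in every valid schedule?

No

Docs can be 4 (e.g. Docs=4, Package=5, Build=1, Design=2, Sync=5, Prototype=4, Draft=3, QA=1) or 5 (e.g. Sync -> 6; Build -> 1; Design -> 2; Draft -> 3; Docs -> 5; Prototype -> 4; QA -> 1; Package -> 5).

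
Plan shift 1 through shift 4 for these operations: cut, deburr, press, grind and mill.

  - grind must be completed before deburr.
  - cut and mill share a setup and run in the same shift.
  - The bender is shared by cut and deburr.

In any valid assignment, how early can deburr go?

shift 2

Precedence pushes deburr to at least shift 2.
deburr at shift 2 is achievable: mill=shift 1, grind=shift 1, cut=shift 1, press=shift 1, deburr=shift 2.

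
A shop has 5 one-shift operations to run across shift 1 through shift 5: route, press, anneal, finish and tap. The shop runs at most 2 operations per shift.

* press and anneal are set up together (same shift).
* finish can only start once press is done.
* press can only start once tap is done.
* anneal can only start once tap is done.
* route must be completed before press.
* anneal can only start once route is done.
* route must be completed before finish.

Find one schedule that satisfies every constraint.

route=shift 1; finish=shift 3; tap=shift 1; press=shift 2; anneal=shift 2

Checking: press(shift 2) before finish(shift 3); route(shift 1) before press(shift 2); route(shift 1) before finish(shift 3); tap(shift 1) before anneal(shift 2); tap(shift 1) before press(shift 2); route(shift 1) before anneal(shift 2); press = anneal = shift 2; max 2 per shift (cap 2).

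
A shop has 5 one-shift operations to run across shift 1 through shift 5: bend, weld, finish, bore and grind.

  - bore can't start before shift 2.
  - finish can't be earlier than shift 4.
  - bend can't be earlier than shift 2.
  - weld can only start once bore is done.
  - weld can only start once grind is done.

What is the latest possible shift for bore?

shift 4

Bore is available from shift 2; downstream work caps bore at shift 4.
bore at shift 4 is achievable: bore=shift 4, grind=shift 1, weld=shift 5, finish=shift 4, bend=shift 2.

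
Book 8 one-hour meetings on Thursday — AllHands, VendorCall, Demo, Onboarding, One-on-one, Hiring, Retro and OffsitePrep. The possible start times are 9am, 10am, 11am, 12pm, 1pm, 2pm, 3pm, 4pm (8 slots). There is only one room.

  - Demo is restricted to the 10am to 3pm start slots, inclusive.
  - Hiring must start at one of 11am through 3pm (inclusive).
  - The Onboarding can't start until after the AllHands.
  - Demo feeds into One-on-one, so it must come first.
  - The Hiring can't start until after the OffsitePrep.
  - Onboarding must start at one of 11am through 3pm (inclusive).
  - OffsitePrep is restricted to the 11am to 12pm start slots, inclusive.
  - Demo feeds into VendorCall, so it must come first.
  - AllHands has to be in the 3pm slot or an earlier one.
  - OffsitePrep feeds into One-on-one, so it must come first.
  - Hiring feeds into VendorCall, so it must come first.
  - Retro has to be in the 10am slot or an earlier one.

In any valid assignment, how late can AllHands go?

AllHands's own window allows nothing later than 3pm; downstream work caps AllHands at 2pm.
AllHands at 2pm is achievable: One-on-one -> 4pm; AllHands -> 2pm; Retro -> 9am; Hiring -> 12pm; Demo -> 10am; VendorCall -> 1pm; Onboarding -> 3pm; OffsitePrep -> 11am.

2pm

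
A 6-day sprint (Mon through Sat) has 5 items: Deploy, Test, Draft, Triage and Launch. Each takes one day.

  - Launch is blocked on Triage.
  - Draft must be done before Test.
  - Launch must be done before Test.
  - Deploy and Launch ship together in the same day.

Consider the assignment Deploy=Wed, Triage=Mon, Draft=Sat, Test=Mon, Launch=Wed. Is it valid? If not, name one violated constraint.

Invalid. Draft must be done before Test.

Launch must be done before Test — violated.
Launch is blocked on Triage — holds.
Draft must be done before Test — violated.
Deploy and Launch ship together in the same day — holds.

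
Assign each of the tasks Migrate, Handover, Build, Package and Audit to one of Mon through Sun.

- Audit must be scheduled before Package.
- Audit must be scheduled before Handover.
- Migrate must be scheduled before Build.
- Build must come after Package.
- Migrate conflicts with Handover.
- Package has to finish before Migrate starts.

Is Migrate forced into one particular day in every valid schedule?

Migrate can be Wed (e.g. Package in Tue; Migrate in Wed; Audit in Mon; Build in Thu; Handover in Tue) or Thu (e.g. Handover in Tue; Audit in Mon; Migrate in Thu; Build in Fri; Package in Tue).

No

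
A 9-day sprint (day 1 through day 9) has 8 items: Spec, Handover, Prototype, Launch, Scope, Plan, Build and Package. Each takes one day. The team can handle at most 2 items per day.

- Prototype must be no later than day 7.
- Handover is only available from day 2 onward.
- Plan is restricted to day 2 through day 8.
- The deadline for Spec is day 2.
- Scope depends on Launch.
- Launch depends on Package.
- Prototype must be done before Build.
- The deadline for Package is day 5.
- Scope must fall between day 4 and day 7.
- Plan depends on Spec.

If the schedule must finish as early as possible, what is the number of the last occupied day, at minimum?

The precedence chain requires at least 3 distinct days.
With at most 2 per day and 8 tasks, at least 4 days are needed.
Scope can't be placed before day 4, so the schedule must run through at least day 4.
4 works (last occupied day: day 4): for example Handover -> day 2; Plan -> day 2; Spec -> day 1; Launch -> day 3; Scope -> day 4; Prototype -> day 3; Package -> day 1; Build -> day 4.

4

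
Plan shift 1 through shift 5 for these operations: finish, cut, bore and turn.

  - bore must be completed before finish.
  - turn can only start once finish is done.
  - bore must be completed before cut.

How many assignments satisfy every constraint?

Splitting on finish: it can be shift 2 (12), shift 3 (14), shift 4 (9). Listing each branch's schedules as (cut, bore, turn) by shift number:
finish=shift 2: (2,1,3) (2,1,4) (2,1,5) (3,1,3) (3,1,4) (3,1,5) (4,1,3) (4,1,4) (4,1,5) (5,1,3) (5,1,4) (5,1,5) — 12.
finish=shift 3: (2,1,4) (2,1,5) (3,1,4) (3,1,5) (3,2,4) (3,2,5) (4,1,4) (4,1,5) (4,2,4) (4,2,5) (5,1,4) (5,1,5) (5,2,4) (5,2,5) — 14.
finish=shift 4: (2,1,5) (3,1,5) (3,2,5) (4,1,5) (4,2,5) (4,3,5) (5,1,5) (5,2,5) (5,3,5) — 9.
Summing: 12 + 14 + 9 = 35.

35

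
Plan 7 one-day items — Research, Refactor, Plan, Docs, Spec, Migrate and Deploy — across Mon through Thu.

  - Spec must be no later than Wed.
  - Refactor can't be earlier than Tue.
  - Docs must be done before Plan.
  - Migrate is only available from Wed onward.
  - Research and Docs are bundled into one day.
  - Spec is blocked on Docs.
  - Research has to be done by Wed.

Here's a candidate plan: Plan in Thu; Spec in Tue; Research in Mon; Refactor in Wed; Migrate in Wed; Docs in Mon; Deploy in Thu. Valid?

Valid

Research and Docs are bundled into one day — holds.
Migrate is only available from Wed onward — holds.
Docs must be done before Plan — holds.
Spec is blocked on Docs — holds.
Refactor can't be earlier than Tue — holds.
Spec must be no later than Wed — holds.
Research has to be done by Wed — holds.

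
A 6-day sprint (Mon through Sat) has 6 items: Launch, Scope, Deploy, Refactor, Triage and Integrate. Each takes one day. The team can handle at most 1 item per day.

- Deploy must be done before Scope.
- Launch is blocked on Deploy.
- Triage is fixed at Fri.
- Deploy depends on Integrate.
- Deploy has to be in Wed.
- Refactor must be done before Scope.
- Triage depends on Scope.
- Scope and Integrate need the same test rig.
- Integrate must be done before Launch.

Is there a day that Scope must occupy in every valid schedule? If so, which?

Thu

Deploy is fixed at Wed and must come before Scope, so Scope is at least Thu.
Triage is fixed at Fri and must come after Scope, so Scope is at most Thu.
So Scope must be Thu.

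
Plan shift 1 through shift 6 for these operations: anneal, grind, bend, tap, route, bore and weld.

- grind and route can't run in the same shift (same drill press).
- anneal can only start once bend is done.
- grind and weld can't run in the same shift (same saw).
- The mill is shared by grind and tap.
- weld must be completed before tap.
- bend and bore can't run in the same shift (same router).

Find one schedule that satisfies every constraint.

route=shift 1, tap=shift 2, anneal=shift 2, bend=shift 1, bore=shift 2, grind=shift 3, weld=shift 1

Checking: weld(shift 1) before tap(shift 2); bend(shift 1) before anneal(shift 2); bend(shift 1) != bore(shift 2); grind(shift 3) != tap(shift 2); grind(shift 3) != weld(shift 1); grind(shift 3) != route(shift 1).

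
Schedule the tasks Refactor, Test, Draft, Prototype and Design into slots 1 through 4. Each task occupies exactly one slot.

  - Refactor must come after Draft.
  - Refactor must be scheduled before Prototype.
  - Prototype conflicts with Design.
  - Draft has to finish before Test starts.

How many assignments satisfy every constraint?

Splitting on Refactor: it can be 2 (18), 3 (15). Listing each branch's schedules as (Test, Draft, Prototype, Design):
Refactor=2: (2,1,3,1) (2,1,3,2) (2,1,3,4) (2,1,4,1) (2,1,4,2) (2,1,4,3) (3,1,3,1) (3,1,3,2) (3,1,3,4) (3,1,4,1) (3,1,4,2) (3,1,4,3) (4,1,3,1) (4,1,3,2) (4,1,3,4) (4,1,4,1) (4,1,4,2) (4,1,4,3) — 18.
Refactor=3: (2,1,4,1) (2,1,4,2) (2,1,4,3) (3,1,4,1) (3,1,4,2) (3,1,4,3) (3,2,4,1) (3,2,4,2) (3,2,4,3) (4,1,4,1) (4,1,4,2) (4,1,4,3) (4,2,4,1) (4,2,4,2) (4,2,4,3) — 15.
Summing: 18 + 15 = 33.

33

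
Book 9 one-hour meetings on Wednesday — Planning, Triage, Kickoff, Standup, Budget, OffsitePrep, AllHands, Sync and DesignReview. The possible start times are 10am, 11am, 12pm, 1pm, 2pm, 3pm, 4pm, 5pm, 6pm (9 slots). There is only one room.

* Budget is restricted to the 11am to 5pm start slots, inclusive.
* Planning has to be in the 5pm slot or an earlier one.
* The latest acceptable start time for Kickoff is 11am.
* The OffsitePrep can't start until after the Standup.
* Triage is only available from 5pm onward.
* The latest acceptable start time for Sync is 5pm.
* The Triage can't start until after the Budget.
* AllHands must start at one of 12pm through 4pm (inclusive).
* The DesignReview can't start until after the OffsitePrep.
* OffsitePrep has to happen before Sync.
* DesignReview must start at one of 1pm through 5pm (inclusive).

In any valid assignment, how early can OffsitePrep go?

12pm

Precedence pushes OffsitePrep to at least 11am; downstream work caps OffsitePrep at 4pm.
OffsitePrep at 12pm is achievable: Triage -> 6pm; Kickoff -> 10am; Budget -> 3pm; Standup -> 11am; DesignReview -> 1pm; Planning -> 5pm; OffsitePrep -> 12pm; AllHands -> 2pm; Sync -> 4pm.
Nothing earlier works — the capacity limit rule out every slot before 12pm.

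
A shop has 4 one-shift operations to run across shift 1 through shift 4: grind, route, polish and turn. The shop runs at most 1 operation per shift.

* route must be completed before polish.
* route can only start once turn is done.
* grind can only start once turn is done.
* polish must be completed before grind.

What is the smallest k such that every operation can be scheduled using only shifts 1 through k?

The precedence chain requires at least 4 distinct shifts.
With at most 1 per shift and 4 operations, at least 4 shifts are needed.
4 works (last occupied shift: shift 4): for example route=shift 2, grind=shift 4, turn=shift 1, polish=shift 3.

4 shifts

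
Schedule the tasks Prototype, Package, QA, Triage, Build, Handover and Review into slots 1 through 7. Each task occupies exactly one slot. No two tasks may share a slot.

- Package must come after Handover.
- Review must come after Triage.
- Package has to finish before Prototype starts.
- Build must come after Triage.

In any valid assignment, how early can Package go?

Precedence pushes Package to at least 2; downstream work caps Package at 6.
Package at 2 is achievable: Package -> 2, Review -> 6, QA -> 7, Triage -> 3, Build -> 5, Handover -> 1, Prototype -> 4.

2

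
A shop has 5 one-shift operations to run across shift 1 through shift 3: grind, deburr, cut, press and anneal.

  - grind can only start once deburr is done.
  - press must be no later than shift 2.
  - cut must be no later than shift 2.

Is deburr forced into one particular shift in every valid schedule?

No

deburr can be shift 1 (e.g. cut in shift 1; anneal in shift 1; grind in shift 2; press in shift 1; deburr in shift 1) or shift 2 (e.g. cut -> shift 1, anneal -> shift 1, grind -> shift 3, deburr -> shift 2, press -> shift 1).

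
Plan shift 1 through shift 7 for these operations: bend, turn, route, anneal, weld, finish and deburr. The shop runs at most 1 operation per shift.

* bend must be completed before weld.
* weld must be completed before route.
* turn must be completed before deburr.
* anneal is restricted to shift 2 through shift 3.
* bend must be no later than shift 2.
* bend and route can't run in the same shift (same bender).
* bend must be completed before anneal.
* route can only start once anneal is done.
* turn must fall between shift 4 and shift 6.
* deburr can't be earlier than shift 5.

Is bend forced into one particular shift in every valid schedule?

No

bend can be shift 1 (e.g. weld in shift 3, bend in shift 1, turn in shift 4, route in shift 6, deburr in shift 5, finish in shift 7, anneal in shift 2) or shift 2 (e.g. turn -> shift 4; finish -> shift 1; anneal -> shift 3; weld -> shift 6; route -> shift 7; bend -> shift 2; deburr -> shift 5).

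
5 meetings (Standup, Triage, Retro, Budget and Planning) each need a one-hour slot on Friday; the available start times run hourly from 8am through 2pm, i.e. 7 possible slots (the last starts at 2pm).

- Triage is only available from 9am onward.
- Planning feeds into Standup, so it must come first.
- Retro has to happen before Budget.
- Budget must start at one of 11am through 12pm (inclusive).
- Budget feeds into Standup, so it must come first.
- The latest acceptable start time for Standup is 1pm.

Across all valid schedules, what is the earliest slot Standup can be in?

Precedence pushes Standup to at least 12pm; Standup's own window allows nothing later than 1pm.
Standup at 12pm is achievable: Budget in 11am; Retro in 8am; Planning in 8am; Triage in 9am; Standup in 12pm.

12pm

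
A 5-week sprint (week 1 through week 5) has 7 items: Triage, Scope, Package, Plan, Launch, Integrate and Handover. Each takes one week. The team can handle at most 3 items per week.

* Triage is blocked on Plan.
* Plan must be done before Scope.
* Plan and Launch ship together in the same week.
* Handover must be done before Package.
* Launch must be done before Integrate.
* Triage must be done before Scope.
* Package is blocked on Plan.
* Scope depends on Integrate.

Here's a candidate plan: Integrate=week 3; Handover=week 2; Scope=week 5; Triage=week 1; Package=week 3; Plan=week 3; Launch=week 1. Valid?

No — it violates: Triage is blocked on Plan

Plan and Launch ship together in the same week — violated.
Triage must be done before Scope — holds.
Handover must be done before Package — holds.
Package is blocked on Plan — violated.
Scope depends on Integrate — holds.
Triage is blocked on Plan — violated.
Plan must be done before Scope — holds.
Launch must be done before Integrate — holds.
The team can handle at most 3 items per week — holds.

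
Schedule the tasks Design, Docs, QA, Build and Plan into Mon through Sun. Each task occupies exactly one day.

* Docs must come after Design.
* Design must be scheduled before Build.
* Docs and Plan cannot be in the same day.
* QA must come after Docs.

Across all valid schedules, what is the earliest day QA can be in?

Wed

Precedence pushes QA to at least Wed.
QA at Wed is achievable: QA in Wed; Plan in Mon; Design in Mon; Docs in Tue; Build in Tue.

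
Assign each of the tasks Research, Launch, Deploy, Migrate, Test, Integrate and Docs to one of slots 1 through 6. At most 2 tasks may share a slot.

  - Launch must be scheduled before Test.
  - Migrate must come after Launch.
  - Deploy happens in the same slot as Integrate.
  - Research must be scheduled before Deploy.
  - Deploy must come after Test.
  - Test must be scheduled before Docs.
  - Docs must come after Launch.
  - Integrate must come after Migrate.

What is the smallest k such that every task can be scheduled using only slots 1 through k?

4

The precedence chain requires at least 3 distinct slots.
With at most 2 per slot and 7 tasks, at least 4 slots are needed.
4 works (last occupied slot: 4): for example Docs -> 4, Research -> 1, Integrate -> 3, Deploy -> 3, Test -> 2, Migrate -> 2, Launch -> 1.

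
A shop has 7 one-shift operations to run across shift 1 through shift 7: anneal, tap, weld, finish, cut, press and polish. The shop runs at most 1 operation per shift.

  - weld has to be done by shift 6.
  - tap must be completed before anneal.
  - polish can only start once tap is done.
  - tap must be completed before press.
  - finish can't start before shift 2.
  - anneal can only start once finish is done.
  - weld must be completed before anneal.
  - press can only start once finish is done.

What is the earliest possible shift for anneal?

shift 4

Precedence pushes anneal to at least shift 3.
anneal at shift 4 is achievable: polish in shift 6, press in shift 5, anneal in shift 4, cut in shift 7, finish in shift 2, tap in shift 3, weld in shift 1.
Nothing earlier works — the capacity limit rule out every shift before shift 4.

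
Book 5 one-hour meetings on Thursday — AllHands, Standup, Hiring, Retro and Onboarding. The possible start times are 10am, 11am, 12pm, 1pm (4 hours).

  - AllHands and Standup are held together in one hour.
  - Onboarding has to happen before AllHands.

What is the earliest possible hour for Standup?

11am

Standup must be in the same hour as AllHands, which can't be before 11am, so Standup is at least 11am.
Standup at 11am is achievable: Standup -> 11am, Onboarding -> 10am, Hiring -> 10am, Retro -> 10am, AllHands -> 11am.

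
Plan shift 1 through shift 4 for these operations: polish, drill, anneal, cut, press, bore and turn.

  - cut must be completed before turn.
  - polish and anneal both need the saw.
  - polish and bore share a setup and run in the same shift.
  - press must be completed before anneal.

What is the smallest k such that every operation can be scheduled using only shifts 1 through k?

The precedence chain requires at least 2 distinct shifts.
2 works (last occupied shift: shift 2): for example bore -> shift 1, turn -> shift 2, anneal -> shift 2, polish -> shift 1, cut -> shift 1, drill -> shift 1, press -> shift 1.

2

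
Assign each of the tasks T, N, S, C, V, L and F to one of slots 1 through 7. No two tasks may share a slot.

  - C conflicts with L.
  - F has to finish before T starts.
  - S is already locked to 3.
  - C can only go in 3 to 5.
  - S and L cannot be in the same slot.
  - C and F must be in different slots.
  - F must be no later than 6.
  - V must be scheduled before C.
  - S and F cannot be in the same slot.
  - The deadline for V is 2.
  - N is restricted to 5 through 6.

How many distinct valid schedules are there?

Splitting on T: it can be 4 (2), 5 (2), 6 (2), 7 (12). Listing each branch's schedules as (N, S, C, V, L, F):
T=4: (6,3,5,1,7,2) (6,3,5,2,7,1) — 2.
T=5: (6,3,4,1,7,2) (6,3,4,2,7,1) — 2.
T=6: (5,3,4,1,7,2) (5,3,4,2,7,1) — 2.
T=7: (5,3,4,1,2,6) (5,3,4,1,6,2) (5,3,4,2,1,6) (5,3,4,2,6,1) (6,3,4,1,2,5) (6,3,4,1,5,2) (6,3,4,2,1,5) (6,3,4,2,5,1) (6,3,5,1,2,4) (6,3,5,1,4,2) (6,3,5,2,1,4) (6,3,5,2,4,1) — 12.
Summing: 2 + 2 + 2 + 12 = 18.

18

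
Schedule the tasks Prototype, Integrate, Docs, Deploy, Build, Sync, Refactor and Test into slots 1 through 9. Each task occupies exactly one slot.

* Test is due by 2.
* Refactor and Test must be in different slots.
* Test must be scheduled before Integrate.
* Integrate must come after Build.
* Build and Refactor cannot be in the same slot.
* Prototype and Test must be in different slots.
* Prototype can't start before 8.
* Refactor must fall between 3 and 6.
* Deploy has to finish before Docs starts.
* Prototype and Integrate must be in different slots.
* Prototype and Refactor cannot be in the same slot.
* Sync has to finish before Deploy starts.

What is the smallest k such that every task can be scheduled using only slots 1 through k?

8

The precedence chain requires at least 3 distinct slots.
Prototype can't be placed before 8, so the schedule must run through at least slot 8.
8 works (last occupied slot: 8): for example Refactor in 3; Docs in 3; Test in 1; Prototype in 8; Integrate in 2; Deploy in 2; Build in 1; Sync in 1.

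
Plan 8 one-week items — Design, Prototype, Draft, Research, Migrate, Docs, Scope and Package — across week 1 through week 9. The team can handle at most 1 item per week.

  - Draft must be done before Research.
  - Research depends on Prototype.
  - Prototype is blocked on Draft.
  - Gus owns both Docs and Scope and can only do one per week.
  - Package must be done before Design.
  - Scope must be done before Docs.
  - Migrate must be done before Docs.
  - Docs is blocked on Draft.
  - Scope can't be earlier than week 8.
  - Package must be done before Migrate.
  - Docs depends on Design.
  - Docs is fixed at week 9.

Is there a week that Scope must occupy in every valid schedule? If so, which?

week 8

Scope's window is week 8–week 9.
Docs is fixed at week 9, and Scope can't share a week with Docs.
So Scope must be week 8.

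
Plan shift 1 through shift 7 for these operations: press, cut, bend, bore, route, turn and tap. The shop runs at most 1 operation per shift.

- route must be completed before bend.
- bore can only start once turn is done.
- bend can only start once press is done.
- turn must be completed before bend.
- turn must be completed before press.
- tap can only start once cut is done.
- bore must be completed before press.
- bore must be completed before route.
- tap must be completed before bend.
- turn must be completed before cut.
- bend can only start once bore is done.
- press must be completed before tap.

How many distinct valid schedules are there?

Splitting on press: it can be shift 3 (3), shift 4 (5), shift 5 (3). Listing each branch's schedules as (cut, bend, bore, route, turn, tap) by shift number:
press=shift 3: (4,7,2,5,1,6) (4,7,2,6,1,5) (5,7,2,4,1,6) — 3.
press=shift 4: (2,7,3,5,1,6) (2,7,3,6,1,5) (3,7,2,5,1,6) (3,7,2,6,1,5) (5,7,2,3,1,6) — 5.
press=shift 5: (2,7,3,4,1,6) (3,7,2,4,1,6) (4,7,2,3,1,6) — 3.
Summing: 3 + 5 + 3 = 11.

11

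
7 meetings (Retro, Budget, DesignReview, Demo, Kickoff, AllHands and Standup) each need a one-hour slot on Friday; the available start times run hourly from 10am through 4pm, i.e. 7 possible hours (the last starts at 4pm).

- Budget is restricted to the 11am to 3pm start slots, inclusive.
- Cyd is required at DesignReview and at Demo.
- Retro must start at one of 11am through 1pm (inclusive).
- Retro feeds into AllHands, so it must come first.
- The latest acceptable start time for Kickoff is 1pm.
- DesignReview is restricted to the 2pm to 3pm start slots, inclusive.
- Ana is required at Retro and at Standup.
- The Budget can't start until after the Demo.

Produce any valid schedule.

Kickoff in 10am, AllHands in 12pm, Retro in 11am, Standup in 10am, DesignReview in 2pm, Demo in 10am, Budget in 11am

Checking: Demo(10am) before Budget(11am); Retro(11am) before AllHands(12pm); Retro(11am) != Standup(10am); DesignReview(2pm) != Demo(10am); Retro=11am in [11am,1pm]; DesignReview=2pm in [2pm,3pm]; Kickoff=10am in [10am,1pm]; Budget=11am in [11am,3pm].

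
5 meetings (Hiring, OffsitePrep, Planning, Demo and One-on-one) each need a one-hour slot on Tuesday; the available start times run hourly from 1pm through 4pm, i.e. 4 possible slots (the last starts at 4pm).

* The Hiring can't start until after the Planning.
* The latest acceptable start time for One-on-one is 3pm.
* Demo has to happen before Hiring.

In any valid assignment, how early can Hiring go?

2pm

Precedence pushes Hiring to at least 2pm.
Hiring at 2pm is achievable: Hiring=2pm; Planning=1pm; One-on-one=1pm; OffsitePrep=1pm; Demo=1pm.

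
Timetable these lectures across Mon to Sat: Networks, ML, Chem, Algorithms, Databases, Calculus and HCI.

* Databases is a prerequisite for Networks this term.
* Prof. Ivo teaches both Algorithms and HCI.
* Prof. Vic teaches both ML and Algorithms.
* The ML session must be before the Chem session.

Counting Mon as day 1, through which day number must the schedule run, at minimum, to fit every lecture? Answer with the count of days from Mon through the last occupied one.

2 days

The precedence chain requires at least 2 distinct days.
2 works (last occupied day: Tue): for example ML in Mon; Networks in Tue; Calculus in Mon; Chem in Tue; Algorithms in Tue; Databases in Mon; HCI in Mon.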